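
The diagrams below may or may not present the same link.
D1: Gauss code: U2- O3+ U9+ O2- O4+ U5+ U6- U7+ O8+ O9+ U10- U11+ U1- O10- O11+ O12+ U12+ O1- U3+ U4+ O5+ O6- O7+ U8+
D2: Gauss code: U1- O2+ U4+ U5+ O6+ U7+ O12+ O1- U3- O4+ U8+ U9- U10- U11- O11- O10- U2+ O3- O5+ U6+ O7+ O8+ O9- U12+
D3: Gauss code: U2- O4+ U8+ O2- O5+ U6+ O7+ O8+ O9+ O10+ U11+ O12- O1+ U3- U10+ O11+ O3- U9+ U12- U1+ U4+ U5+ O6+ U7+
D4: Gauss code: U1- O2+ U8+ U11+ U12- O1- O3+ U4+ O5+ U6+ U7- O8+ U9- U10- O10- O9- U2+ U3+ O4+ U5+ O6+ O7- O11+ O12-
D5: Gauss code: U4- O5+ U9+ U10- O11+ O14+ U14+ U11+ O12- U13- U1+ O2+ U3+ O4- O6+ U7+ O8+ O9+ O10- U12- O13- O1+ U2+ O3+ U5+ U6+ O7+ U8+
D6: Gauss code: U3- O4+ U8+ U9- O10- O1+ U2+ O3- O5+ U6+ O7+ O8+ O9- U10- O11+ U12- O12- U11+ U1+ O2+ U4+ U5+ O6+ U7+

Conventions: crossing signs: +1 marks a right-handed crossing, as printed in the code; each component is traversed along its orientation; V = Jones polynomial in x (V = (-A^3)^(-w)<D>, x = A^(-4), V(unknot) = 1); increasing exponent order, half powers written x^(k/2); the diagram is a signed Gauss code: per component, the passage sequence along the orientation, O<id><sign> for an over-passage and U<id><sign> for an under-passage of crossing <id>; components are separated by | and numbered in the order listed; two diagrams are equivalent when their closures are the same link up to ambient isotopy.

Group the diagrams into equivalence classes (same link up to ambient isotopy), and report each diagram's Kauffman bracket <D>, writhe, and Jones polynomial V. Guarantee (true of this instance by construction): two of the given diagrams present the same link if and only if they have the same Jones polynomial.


equivalence classes: {D1, D2, D3, D4, D5, D6}
D1 (bracket -A^-12 + A^-8 - A^-4 + 2 - A^4 + A^8; 12 crossings at w = +4): V = x - x^2 + 2x^3 - x^4 + x^5 - x^6
V(D2) = x - x^2 + 2x^3 - x^4 + x^5 - x^6  [12 crossings, <D> = -A^-18 + A^-14 - A^-10 + 2A^-6 - A^-2 + A^2, w = +2]
V(D3) = x - x^2 + 2x^3 - x^4 + x^5 - x^6  [12 crossings, <D> = -A^-6 + A^-2 - A^2 + 2A^6 - A^10 + A^14, w = +6]
V(D4) = x - x^2 + 2x^3 - x^4 + x^5 - x^6  (w +2, c 12, <D> = -A^-18 + A^-14 - A^-10 + 2A^-6 - A^-2 + A^2)
V(D5) = x - x^2 + 2x^3 - x^4 + x^5 - x^6  (w +6, c 14, <D> = -A^-6 + A^-2 - A^2 + 2A^6 - A^10 + A^14)
V(D6) = x - x^2 + 2x^3 - x^4 + x^5 - x^6  [12 crossings, <D> = -A^-12 + A^-8 - A^-4 + 2 - A^4 + A^8, w = +4]
key observation: one V(x) for all 6 diagrams — one class (guaranteed)


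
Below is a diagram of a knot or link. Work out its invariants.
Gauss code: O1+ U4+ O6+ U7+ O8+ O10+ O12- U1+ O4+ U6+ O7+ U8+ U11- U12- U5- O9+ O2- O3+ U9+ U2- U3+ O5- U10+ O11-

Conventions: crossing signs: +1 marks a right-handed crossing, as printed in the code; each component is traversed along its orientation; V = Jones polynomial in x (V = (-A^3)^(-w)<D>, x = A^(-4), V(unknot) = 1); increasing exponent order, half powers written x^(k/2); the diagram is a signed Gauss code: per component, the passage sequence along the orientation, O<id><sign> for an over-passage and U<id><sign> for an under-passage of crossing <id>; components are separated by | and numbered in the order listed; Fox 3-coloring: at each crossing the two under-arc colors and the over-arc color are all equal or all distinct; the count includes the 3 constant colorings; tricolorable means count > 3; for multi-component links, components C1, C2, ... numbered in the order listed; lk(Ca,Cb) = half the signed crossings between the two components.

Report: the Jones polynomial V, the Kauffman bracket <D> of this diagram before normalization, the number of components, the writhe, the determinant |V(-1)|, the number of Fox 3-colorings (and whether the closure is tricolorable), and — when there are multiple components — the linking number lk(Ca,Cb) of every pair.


Jones polynomial: V(x) = x^2 + x^4 - x^5 + x^6 - x^7
<D> = -A^-16 + A^-12 - A^-8 + A^-4 + A^4; writhe +4
components 1, writhe +4 (12 crossings)
3-colorings: 3 of 3^12, det 5 — not tricolorable
note: det 5 = |V(-1)|; not divisible by 3, so not tricolorable


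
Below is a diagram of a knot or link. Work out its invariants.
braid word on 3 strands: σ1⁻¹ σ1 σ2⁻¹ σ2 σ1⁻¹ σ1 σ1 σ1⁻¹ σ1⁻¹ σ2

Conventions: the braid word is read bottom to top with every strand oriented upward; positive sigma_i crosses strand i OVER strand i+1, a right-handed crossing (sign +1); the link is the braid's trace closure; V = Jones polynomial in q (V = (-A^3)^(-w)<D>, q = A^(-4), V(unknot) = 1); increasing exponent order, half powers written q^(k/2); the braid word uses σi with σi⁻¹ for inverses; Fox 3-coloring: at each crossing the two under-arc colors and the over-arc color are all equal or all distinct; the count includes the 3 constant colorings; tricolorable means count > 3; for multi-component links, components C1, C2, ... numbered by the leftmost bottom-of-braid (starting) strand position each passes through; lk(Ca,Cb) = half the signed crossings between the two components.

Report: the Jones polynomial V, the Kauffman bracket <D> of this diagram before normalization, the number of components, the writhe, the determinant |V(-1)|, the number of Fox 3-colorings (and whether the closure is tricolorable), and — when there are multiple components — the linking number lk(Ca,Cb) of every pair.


V = 1
<D> = 1 (w = 0)
1 component over 10 crossings, w = 0
3 Fox colorings among 3^10, |V(-1)| = 1: not tricolorable
why: w = 0 shifts under R1 moves; the (-A^3)^(0) factor cancels that in V


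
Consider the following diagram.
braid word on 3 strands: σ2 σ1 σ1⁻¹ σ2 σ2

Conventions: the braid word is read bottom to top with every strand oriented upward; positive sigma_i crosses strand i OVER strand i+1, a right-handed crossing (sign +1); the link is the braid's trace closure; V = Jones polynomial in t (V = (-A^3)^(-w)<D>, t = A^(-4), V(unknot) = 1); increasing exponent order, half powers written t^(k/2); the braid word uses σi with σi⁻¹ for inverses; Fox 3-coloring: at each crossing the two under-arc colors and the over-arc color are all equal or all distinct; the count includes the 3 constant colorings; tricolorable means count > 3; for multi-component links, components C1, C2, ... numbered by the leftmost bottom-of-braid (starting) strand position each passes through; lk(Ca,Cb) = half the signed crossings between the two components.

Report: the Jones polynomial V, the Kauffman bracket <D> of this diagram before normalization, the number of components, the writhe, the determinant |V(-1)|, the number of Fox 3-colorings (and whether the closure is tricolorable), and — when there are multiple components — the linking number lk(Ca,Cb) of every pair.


V = -t^(1/2) - t^(3/2) - t^(5/2) + t^(9/2)
<D> = -A^-9 + A^-1 + A^3 + A^7 (w = +3)
2 components over 5 crossings, w = +3
lk(C1,C2): 0
27 Fox colorings among 3^6, |V(-1)| = 0: tricolorable
why: every pair of the 2 components has lk = 0


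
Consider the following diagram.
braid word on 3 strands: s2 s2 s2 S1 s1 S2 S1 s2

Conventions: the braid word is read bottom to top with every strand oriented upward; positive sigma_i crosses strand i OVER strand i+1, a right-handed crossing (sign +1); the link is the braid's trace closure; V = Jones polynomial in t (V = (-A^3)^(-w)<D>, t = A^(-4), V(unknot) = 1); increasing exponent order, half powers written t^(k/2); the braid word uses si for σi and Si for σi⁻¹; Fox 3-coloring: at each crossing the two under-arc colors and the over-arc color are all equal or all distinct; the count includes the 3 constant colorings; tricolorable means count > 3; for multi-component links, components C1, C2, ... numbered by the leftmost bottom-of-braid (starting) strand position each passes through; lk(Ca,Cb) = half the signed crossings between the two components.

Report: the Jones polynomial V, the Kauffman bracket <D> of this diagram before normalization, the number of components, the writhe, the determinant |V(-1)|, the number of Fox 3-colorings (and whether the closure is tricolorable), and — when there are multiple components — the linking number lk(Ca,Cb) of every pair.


V(t) = t + t^3 - t^4
bracket: -A^-10 + A^-6 + A^2, w = +2
1 component, writhe +2, over 8 crossings
det 3, colorings 9 of 3^8 — tricolorable
observation: w = +2 shifts under R1 moves; the (-A^3)^(-2) factor cancels that in V


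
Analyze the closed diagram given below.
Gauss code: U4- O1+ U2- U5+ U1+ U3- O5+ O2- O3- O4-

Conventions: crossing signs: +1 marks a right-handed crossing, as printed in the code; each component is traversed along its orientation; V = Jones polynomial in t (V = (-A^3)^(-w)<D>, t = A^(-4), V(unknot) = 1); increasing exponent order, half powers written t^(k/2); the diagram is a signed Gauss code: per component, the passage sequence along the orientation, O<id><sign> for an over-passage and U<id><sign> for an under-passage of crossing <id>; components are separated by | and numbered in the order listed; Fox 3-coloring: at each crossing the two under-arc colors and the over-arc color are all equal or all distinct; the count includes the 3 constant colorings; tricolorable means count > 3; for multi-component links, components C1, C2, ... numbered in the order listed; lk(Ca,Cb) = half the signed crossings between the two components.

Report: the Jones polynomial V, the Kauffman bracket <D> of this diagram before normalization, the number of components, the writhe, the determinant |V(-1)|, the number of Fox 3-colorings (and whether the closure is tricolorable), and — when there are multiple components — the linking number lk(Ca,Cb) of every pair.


V(t) = 1
bracket: -A^-3, w = -1
1 component, writhe -1, over 5 crossings
det 1, colorings 3 of 3^5 — not tricolorable
observation: det 1 = |V(-1)|; not divisible by 3, so not tricolorable


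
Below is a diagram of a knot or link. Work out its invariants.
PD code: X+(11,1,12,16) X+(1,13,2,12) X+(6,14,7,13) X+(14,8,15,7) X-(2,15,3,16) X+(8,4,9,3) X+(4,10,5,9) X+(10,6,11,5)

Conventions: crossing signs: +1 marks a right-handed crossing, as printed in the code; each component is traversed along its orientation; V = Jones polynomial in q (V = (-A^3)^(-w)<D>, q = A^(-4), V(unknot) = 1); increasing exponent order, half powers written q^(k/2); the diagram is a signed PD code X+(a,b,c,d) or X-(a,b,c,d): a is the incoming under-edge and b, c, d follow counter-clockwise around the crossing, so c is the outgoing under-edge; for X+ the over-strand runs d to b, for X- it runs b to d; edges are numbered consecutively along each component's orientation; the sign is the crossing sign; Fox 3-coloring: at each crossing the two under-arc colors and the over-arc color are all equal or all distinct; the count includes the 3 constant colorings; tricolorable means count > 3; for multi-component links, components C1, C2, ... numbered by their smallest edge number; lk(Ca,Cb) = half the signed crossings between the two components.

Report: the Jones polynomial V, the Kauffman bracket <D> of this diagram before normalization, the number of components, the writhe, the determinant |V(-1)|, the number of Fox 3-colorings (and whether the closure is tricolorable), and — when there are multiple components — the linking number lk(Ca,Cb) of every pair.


V(q) = q^2 - q^3 + 3q^4 - 3q^5 + 3q^6 - 3q^7 + 2q^8 - q^9
bracket: -A^-18 + 2A^-14 - 3A^-10 + 3A^-6 - 3A^-2 + 3A^2 - A^6 + A^10, w = +6
1 component, writhe +6, over 8 crossings
det 17, colorings 3 of 3^8 — not tricolorable
observation: w = +6 shifts under R1 moves; the (-A^3)^(-6) factor cancels that in V


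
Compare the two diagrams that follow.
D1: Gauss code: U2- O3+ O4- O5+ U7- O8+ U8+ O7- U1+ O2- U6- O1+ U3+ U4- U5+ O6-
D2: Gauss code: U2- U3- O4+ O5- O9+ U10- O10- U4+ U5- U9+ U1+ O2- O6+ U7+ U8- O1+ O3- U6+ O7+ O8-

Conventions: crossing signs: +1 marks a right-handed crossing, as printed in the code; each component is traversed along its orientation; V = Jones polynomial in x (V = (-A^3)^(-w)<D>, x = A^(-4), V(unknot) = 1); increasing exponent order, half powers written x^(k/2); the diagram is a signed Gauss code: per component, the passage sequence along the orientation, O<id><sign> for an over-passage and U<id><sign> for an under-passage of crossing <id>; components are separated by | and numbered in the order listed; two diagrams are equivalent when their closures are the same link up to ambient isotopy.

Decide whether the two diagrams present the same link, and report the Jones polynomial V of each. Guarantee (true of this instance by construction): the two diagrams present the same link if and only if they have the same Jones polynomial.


same link: no
V(D1) = x^-2 - x^-1 + 1 - x + x^2  [8 crossings, <D> = A^-8 - A^-4 + 1 - A^4 + A^8, w = 0]
D2 (bracket 1; 10 crossings at w = 0): V = 1
note: V(x) takes 2 values over 2 diagrams, fixing the grouping


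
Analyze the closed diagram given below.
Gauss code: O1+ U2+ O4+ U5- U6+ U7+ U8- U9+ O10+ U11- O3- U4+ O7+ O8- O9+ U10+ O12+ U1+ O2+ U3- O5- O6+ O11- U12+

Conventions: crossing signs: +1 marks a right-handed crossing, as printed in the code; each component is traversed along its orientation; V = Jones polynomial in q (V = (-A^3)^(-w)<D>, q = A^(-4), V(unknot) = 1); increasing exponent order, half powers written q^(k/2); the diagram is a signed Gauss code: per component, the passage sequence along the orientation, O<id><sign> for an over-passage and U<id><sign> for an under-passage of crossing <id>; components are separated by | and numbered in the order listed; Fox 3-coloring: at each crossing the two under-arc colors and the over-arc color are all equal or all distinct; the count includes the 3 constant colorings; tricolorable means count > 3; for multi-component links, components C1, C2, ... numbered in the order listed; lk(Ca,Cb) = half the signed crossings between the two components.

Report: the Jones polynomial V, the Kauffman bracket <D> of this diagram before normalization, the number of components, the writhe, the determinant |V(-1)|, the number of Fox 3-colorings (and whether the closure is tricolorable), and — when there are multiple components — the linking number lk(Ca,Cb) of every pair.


V = 1 - q + 3q^2 - 3q^3 + 3q^4 - 4q^5 + 3q^6 - 2q^7 + q^8
<D> = A^-20 - 2A^-16 + 3A^-12 - 4A^-8 + 3A^-4 - 3 + 3A^4 - A^8 + A^12 (w = +4)
1 component over 12 crossings, w = +4
9 Fox colorings among 3^12, |V(-1)| = 21: tricolorable
why: the span of V is 8, forcing >= 8 crossings in any diagram


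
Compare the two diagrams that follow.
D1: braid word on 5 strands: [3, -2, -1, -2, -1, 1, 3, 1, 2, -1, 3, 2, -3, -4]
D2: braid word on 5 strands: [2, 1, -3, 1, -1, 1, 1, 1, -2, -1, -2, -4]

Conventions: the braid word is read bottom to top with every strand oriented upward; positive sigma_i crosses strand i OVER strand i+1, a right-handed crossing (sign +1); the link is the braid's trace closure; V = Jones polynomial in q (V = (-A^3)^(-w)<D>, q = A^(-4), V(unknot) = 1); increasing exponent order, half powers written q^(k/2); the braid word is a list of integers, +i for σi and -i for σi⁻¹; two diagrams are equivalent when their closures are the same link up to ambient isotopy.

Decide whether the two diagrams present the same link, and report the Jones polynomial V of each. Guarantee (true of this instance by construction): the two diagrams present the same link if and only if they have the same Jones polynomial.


same link: no
V(D1) = q^-2 - q^-1 + 1 - q + q^2  [14 crossings, <D> = A^-8 - A^-4 + 1 - A^4 + A^8, w = 0]
V(D2) = q + q^3 - q^4  [12 crossings, <D> = -A^-16 + A^-12 + A^-4, w = 0]
insight: 2 values of V(q) split the 2 diagrams


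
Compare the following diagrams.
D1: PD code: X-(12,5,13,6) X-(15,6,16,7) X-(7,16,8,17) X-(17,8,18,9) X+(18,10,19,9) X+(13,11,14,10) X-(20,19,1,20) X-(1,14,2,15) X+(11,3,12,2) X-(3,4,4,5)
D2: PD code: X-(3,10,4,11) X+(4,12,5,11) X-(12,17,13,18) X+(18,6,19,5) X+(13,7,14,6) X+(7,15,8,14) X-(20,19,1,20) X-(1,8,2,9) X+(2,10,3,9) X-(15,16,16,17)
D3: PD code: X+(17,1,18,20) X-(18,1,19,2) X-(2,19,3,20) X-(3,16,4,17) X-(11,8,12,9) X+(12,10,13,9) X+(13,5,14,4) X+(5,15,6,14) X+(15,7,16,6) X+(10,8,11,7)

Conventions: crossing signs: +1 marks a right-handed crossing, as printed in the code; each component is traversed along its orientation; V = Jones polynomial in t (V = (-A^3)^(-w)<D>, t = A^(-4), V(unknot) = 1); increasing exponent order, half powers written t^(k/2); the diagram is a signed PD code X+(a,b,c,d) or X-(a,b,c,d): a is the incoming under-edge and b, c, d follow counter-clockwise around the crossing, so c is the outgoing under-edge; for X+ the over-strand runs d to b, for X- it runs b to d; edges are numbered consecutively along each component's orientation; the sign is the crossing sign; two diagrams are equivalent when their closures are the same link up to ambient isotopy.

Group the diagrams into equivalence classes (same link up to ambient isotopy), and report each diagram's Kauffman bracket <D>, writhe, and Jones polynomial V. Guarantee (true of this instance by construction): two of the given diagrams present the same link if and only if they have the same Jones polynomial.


equivalence classes: {D1} | {D2} | {D3}
D1 (bracket A^-8 + 1 - A^4; 10 crossings at w = -4): V = -t^-4 + t^-3 + t^-1
D2 (bracket 1; 10 crossings at w = 0): V = 1
V(D3) = t + t^3 - t^4  (w +2, c 10, <D> = -A^-10 + A^-6 + A^2)
observation: 3 values of V(t) split the 3 diagrams


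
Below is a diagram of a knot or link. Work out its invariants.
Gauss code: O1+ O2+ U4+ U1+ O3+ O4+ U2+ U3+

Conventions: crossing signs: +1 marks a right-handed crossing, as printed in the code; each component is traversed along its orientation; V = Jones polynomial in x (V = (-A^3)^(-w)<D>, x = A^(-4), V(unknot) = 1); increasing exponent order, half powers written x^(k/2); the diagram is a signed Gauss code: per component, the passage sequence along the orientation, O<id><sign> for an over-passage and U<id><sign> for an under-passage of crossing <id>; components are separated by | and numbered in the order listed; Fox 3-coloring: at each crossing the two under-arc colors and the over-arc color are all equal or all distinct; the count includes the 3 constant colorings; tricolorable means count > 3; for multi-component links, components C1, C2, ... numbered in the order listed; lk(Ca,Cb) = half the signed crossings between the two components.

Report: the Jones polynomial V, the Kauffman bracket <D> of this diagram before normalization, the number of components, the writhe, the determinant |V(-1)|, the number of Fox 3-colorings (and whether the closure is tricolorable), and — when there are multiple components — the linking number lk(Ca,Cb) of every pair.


V(x) = x + x^3 - x^4
bracket: -A^-4 + 1 + A^8, w = +4
1 component, writhe +4, over 4 crossings
det 3, colorings 9 of 3^4 — tricolorable
observation: w = +4 (over 4 crossings) is diagram-only; (-A^3)^(-4) removes it from V


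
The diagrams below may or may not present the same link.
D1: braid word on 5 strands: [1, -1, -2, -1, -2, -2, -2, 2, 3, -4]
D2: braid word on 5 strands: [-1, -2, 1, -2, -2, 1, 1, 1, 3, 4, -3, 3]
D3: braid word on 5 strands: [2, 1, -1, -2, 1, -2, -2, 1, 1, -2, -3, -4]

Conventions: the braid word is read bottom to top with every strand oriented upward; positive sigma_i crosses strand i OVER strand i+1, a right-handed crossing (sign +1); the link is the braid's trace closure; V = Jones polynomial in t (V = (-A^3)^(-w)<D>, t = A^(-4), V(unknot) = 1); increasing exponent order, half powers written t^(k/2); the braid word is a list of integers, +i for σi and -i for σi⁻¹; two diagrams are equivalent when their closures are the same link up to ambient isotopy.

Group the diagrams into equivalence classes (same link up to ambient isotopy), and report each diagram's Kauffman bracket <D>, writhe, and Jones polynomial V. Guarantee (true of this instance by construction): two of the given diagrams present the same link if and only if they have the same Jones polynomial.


grouping into links: {D1} | {D2, D3}
V(D1) = -t^-4 + t^-3 + t^-1  (w -4, c 10, <D> = A^-8 + 1 - A^4)
D2 (bracket -A^-6 + 2A^-2 - 2A^2 + 3A^6 - 2A^10 + 2A^14 - A^18; 12 crossings at w = +2): V = -t^-3 + 2t^-2 - 2t^-1 + 3 - 2t + 2t^2 - t^3
V(D3) = -t^-3 + 2t^-2 - 2t^-1 + 3 - 2t + 2t^2 - t^3  (w -2, c 12, <D> = -A^-18 + 2A^-14 - 2A^-10 + 3A^-6 - 2A^-2 + 2A^2 - A^6)
key observation: 2 classes among 3 diagrams; unequal V(t) rules out equality


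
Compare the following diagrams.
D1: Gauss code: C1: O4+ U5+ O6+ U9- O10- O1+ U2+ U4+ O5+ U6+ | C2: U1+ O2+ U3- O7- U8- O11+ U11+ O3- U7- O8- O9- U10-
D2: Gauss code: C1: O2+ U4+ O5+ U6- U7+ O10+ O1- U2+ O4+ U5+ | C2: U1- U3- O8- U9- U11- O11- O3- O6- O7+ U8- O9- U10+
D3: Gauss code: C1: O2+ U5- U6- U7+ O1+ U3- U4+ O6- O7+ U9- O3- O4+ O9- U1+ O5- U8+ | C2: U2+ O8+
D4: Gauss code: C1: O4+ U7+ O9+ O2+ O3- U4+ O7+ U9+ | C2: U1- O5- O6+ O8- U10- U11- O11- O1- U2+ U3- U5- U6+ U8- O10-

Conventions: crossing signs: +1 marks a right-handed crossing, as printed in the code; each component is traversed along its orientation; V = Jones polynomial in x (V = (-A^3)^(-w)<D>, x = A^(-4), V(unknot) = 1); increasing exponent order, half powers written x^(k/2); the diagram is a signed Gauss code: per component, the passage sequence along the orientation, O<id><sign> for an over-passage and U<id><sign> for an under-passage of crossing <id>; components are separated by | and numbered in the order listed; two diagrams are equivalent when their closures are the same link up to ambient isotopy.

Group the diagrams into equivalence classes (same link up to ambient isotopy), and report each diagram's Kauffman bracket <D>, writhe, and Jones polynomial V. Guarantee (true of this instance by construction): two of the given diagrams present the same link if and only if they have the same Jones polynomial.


equivalence classes: {D1, D2, D4} | {D3}
D1 (bracket -A^-11 + 2A + 2A^5 - A^17; 11 crossings at w = +1): V = x^(-7/2) - 2x^(-1/2) - 2x^(1/2) + x^(7/2)
D2 (bracket -A^-17 + 2A^-5 + 2A^-1 - A^11; 11 crossings at w = -1): V = x^(-7/2) - 2x^(-1/2) - 2x^(1/2) + x^(7/2)
V(D3) = -x^(1/2) - x^(5/2)  [9 crossings, <D> = A^-7 + A, w = +1]
D4 (bracket -A^-17 + 2A^-5 + 2A^-1 - A^11; 11 crossings at w = -1): V = x^(-7/2) - 2x^(-1/2) - 2x^(1/2) + x^(7/2)
observation: V(x) takes 2 values over 4 diagrams, fixing the grouping


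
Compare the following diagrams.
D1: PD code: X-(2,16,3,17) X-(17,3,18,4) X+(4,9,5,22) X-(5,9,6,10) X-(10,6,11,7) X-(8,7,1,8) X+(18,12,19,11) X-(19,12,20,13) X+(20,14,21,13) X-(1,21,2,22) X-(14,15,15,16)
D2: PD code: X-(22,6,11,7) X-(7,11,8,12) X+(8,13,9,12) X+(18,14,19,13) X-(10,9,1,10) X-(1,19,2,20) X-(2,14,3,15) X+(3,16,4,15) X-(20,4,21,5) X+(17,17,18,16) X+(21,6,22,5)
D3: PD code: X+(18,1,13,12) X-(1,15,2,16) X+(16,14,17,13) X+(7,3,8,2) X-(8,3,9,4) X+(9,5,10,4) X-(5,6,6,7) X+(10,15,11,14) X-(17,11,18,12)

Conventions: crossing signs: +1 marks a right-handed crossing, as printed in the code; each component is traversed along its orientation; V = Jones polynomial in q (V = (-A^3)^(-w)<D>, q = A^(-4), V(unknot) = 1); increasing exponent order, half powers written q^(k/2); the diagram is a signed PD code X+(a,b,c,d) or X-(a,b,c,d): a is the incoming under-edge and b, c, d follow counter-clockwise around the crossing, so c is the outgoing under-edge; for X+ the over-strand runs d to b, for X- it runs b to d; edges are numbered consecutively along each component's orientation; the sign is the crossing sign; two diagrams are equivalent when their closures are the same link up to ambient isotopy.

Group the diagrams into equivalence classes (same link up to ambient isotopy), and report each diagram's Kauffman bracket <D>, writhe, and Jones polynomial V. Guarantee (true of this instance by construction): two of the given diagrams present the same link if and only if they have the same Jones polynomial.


classes: {D1} | {D2} | {D3}
V(D1) = -q^(-9/2) - q^(-5/2) + q^(-3/2) - q^(-1/2)  [11 crossings, <D> = A^-13 - A^-9 + A^-5 + A^3, w = -5]
D2 (bracket A^-1 + A^7; 11 crossings at w = -1): V = -q^(-5/2) - q^(-1/2)
V(D3) = -q^(-1/2) - q^(1/2)  (w +1, c 9, <D> = A + A^5)
insight: comparing 3 Jones polynomials yields 3 groups


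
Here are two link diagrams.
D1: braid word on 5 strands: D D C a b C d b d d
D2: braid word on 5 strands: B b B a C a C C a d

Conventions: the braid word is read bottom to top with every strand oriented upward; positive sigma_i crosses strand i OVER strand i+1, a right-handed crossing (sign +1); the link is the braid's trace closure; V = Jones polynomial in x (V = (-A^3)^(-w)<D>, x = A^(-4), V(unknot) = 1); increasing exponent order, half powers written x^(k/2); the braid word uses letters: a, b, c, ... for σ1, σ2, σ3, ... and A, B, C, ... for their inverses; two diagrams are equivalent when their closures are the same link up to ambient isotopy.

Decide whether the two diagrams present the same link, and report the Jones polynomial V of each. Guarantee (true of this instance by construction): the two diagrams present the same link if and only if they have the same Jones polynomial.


same link: no
V(D1) = x^-2 - x^-1 + 1 - x + x^2  [10 crossings, <D> = A^-2 - A^2 + A^6 - A^10 + A^14, w = +2]
D2 (bracket -A^-12 + A^-8 - A^-4 + 3 - A^4 + A^8 - A^12; 10 crossings at w = 0): V = -x^-3 + x^-2 - x^-1 + 3 - x + x^2 - x^3
note: 2 classes among 2 diagrams; unequal V(x) rules out equality


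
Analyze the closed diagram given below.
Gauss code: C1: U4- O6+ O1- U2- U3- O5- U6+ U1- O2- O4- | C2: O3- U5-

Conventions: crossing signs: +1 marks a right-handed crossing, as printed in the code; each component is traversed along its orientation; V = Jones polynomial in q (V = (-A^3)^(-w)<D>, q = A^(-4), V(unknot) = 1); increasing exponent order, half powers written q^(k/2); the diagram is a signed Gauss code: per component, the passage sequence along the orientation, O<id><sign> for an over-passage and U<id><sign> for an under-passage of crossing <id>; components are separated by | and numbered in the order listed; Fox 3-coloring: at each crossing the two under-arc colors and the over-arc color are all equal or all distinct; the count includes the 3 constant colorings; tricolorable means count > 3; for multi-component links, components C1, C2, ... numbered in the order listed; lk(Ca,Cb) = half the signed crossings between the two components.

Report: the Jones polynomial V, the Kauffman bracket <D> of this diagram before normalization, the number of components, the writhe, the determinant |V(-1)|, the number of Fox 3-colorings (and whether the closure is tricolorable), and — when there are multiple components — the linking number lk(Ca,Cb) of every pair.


V(q) = -q^(-5/2) - q^(-1/2)
bracket: -A^-10 - A^-2, w = -4
2 components, writhe -4, over 6 crossings
lk(C1,C2) = -1
det 2, colorings 3 of 3^6 — not tricolorable
observation: |V(-1)| = 2: so not tricolorable, since 3 does not divide 2


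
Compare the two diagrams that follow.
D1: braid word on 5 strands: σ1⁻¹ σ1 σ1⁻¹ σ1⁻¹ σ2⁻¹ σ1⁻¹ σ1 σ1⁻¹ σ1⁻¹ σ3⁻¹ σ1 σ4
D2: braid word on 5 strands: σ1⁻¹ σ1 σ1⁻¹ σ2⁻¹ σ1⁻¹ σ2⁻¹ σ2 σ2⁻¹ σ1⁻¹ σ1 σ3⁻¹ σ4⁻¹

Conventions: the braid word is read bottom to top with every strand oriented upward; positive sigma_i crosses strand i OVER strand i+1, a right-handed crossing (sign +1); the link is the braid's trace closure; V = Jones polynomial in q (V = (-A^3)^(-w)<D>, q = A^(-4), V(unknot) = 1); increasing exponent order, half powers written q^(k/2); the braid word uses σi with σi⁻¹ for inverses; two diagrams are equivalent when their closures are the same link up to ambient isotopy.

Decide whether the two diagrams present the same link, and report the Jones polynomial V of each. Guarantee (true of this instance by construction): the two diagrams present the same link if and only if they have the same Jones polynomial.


same link: yes
V(D1) = -q^-4 + q^-3 + q^-1  [12 crossings, <D> = A^-8 + 1 - A^4, w = -4]
D2 (bracket A^-14 + A^-6 - A^-2; 12 crossings at w = -6): V = -q^-4 + q^-3 + q^-1
note: all 2 diagrams share one V(q), hence one class


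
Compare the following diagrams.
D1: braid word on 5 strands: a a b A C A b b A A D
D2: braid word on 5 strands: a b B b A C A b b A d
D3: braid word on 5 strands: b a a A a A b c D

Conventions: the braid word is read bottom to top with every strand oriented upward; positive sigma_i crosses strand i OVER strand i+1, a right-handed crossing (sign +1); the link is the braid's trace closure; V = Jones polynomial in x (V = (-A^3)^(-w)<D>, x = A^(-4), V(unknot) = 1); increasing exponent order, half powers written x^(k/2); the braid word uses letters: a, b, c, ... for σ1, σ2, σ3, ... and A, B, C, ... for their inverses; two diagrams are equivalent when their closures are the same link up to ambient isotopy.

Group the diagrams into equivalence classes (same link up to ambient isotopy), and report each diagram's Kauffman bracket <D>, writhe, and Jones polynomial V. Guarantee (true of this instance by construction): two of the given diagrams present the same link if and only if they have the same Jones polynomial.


equivalence classes: {D1, D2} | {D3}
D1 (bracket -A^-17 + A^-13 - A^-9 + 2A^-5 + A^3; 11 crossings at w = -1): V = -x^(-3/2) - 2x^(1/2) + x^(3/2) - x^(5/2) + x^(7/2)
D2 (bracket -A^-11 + A^-7 - A^-3 + 2A + A^9; 11 crossings at w = +1): V = -x^(-3/2) - 2x^(1/2) + x^(3/2) - x^(5/2) + x^(7/2)
V(D3) = -x^(1/2) - x^(5/2)  [9 crossings, <D> = A^-1 + A^7, w = +3]
key observation: 2 values of V(x) split the 3 diagrams


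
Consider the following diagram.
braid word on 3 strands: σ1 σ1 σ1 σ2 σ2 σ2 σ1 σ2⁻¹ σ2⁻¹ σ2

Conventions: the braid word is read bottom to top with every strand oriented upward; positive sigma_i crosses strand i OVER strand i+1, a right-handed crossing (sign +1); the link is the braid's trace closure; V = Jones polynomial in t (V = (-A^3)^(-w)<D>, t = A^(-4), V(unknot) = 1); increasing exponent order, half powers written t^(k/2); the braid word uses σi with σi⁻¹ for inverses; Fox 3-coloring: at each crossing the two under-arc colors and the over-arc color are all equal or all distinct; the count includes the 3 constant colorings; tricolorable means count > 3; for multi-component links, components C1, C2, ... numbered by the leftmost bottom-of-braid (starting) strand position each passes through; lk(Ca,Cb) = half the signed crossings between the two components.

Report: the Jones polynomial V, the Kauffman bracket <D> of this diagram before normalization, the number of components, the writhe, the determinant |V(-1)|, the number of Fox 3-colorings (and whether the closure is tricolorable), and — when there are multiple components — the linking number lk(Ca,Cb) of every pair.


V = t^2 - t^3 + 3t^4 - 3t^5 + 3t^6 - 3t^7 + 2t^8 - t^9
<D> = -A^-18 + 2A^-14 - 3A^-10 + 3A^-6 - 3A^-2 + 3A^2 - A^6 + A^10 (w = +6)
1 component over 10 crossings, w = +6
3 Fox colorings among 3^10, |V(-1)| = 17: not tricolorable
why: |V(-1)| = 17: so not tricolorable, since 3 does not divide 17


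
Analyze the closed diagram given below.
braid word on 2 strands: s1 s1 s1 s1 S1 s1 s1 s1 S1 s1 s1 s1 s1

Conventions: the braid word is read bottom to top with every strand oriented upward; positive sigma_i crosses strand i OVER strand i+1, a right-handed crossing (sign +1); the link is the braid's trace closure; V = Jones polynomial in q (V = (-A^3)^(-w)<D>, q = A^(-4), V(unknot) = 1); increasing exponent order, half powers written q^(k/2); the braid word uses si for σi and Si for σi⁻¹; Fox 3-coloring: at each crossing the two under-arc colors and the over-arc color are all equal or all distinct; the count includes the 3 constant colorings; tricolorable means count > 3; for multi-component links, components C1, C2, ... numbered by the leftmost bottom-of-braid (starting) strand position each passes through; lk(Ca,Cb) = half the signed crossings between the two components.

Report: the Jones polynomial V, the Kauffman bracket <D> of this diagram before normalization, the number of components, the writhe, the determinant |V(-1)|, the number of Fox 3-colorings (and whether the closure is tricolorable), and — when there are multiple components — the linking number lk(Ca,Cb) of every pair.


V(q) = q^4 + q^6 - q^7 + q^8 - q^9 + q^10 - q^11 + q^12 - q^13
bracket: A^-25 - A^-21 + A^-17 - A^-13 + A^-9 - A^-5 + A^-1 - A^3 - A^11, w = +9
1 component, writhe +9, over 13 crossings
det 9, colorings 9 of 3^13 — tricolorable
observation: one generator, power 9: the (2,9) torus pattern


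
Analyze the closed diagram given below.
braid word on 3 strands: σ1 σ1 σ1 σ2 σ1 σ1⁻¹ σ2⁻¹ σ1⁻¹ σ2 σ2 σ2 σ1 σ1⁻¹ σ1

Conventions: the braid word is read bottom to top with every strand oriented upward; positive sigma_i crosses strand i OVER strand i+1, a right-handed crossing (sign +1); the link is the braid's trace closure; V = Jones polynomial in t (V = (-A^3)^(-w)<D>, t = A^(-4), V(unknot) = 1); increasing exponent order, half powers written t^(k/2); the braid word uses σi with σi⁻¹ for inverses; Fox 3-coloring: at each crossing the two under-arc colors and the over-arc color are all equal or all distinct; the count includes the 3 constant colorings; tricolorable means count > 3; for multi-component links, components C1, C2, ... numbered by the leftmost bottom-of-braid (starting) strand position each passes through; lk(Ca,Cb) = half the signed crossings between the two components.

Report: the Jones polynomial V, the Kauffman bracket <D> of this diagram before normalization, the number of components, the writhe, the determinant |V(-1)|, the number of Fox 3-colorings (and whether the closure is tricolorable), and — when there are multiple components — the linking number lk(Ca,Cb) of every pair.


V = t^2 + 2t^4 - 2t^5 + t^6 - 2t^7 + t^8
<D> = A^-14 - 2A^-10 + A^-6 - 2A^-2 + 2A^2 + A^10 (w = +6)
1 component over 14 crossings, w = +6
27 Fox colorings among 3^14, |V(-1)| = 9: tricolorable
why: det 9 = |V(-1)|; divisible by 3, so tricolorable


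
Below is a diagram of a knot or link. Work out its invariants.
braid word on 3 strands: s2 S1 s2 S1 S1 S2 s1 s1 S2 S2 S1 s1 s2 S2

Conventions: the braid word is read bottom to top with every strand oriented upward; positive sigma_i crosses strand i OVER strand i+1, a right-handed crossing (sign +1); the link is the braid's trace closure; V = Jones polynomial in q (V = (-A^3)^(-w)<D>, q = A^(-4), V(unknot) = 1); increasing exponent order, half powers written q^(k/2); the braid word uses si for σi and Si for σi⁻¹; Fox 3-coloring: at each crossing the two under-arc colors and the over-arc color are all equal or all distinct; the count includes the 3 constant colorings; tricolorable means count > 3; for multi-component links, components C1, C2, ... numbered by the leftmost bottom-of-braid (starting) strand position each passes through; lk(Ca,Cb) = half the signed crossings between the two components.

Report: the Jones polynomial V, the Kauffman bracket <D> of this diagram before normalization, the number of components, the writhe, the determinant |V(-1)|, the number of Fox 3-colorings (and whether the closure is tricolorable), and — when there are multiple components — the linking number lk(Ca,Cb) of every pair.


Jones polynomial: V(q) = -q^-5 + q^-4 - q^-3 + 2q^-2 - q^-1 + 2 - q
<D> = -A^-10 + 2A^-6 - A^-2 + 2A^2 - A^6 + A^10 - A^14; writhe -2
components 1, writhe -2 (14 crossings)
3-colorings: 9 of 3^14, det 9 — tricolorable
note: V spans 6 powers of q: at least 6 crossings in any diagram


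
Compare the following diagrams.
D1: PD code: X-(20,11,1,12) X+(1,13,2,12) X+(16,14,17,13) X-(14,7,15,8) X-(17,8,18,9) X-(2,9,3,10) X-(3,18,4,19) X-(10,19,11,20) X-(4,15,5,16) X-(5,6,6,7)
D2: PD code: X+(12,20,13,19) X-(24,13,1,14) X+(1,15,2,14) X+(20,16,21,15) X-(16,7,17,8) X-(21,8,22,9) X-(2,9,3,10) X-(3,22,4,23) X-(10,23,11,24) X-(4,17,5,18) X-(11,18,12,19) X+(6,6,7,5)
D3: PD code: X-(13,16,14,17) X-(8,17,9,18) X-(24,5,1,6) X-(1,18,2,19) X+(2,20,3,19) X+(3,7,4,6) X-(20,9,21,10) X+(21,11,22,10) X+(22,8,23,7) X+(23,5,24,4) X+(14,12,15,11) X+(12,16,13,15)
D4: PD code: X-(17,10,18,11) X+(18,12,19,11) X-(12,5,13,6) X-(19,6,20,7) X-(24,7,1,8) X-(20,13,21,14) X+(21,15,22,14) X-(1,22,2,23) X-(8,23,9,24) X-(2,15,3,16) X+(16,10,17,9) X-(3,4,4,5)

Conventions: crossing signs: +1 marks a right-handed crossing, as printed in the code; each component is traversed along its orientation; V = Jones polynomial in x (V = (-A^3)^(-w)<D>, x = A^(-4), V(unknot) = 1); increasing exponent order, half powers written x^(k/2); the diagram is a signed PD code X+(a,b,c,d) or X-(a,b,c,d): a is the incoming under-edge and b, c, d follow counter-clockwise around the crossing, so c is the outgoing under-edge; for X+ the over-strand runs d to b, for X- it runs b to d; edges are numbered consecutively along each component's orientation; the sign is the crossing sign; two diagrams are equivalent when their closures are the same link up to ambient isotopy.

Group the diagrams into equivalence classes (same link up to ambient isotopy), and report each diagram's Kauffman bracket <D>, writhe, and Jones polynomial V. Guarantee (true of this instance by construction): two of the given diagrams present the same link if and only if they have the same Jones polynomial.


classes: {D1, D2, D4} | {D3}
V(D1) = -x^-6 + x^-5 - x^-4 + 2x^-3 - x^-2 + x^-1  [10 crossings, <D> = A^-14 - A^-10 + 2A^-6 - A^-2 + A^2 - A^6, w = -6]
V(D2) = -x^-6 + x^-5 - x^-4 + 2x^-3 - x^-2 + x^-1  (w -4, c 12, <D> = A^-8 - A^-4 + 2 - A^4 + A^8 - A^12)
V(D3) = 1  (w +2, c 12, <D> = A^6)
V(D4) = -x^-6 + x^-5 - x^-4 + 2x^-3 - x^-2 + x^-1  [12 crossings, <D> = A^-14 - A^-10 + 2A^-6 - A^-2 + A^2 - A^6, w = -6]
note: 2 values of V(x) split the 4 diagrams


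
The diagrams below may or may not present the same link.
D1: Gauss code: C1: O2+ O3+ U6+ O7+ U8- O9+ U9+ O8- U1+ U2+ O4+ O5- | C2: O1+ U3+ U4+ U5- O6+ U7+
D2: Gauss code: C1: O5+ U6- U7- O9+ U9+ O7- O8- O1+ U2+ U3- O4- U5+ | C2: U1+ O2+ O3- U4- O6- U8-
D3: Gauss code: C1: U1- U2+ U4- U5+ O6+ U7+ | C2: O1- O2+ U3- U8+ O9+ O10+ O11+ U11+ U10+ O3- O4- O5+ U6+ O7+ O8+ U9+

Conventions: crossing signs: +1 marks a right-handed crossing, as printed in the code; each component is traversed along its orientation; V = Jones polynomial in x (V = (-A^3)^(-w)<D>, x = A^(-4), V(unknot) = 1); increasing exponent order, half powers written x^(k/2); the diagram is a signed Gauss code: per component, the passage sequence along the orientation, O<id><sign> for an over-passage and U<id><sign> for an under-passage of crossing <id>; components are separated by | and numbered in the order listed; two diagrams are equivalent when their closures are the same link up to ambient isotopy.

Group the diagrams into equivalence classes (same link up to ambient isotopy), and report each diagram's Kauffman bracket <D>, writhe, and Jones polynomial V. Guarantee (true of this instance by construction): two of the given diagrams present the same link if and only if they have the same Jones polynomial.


equivalence classes: {D1} | {D2} | {D3}
D1 (bracket A^-7 - A^-3 + A + A^9; 9 crossings at w = +5): V = -x^(3/2) - x^(7/2) + x^(9/2) - x^(11/2)
V(D2) = -x^(-5/2) - x^(-1/2)  (w -1, c 9, <D> = A^-1 + A^7)
V(D3) = -x^(1/2) - x^(5/2)  [11 crossings, <D> = A^5 + A^13, w = +5]
key observation: comparing 3 Jones polynomials yields 3 groups


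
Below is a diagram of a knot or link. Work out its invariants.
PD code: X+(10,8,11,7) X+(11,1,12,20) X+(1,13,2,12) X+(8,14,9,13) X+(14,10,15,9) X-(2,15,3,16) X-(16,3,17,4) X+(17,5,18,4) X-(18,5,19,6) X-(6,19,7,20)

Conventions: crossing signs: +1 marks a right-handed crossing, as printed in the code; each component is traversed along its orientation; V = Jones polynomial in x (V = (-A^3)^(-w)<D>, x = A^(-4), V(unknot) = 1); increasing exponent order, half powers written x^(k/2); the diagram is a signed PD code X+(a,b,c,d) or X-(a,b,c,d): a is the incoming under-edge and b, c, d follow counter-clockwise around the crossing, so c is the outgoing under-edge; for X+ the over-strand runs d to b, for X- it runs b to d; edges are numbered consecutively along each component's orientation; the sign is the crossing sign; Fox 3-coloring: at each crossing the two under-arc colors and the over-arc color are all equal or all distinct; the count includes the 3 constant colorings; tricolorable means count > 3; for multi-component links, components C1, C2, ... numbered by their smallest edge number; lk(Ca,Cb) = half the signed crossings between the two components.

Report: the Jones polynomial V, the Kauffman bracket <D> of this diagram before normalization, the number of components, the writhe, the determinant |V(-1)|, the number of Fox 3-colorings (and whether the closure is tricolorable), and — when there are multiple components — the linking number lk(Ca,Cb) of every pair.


V(x) = -x^-1 + 2 - x + 2x^2 - x^3 + x^4 - x^5
bracket: -A^-14 + A^-10 - A^-6 + 2A^-2 - A^2 + 2A^6 - A^10, w = +2
1 component, writhe +2, over 10 crossings
det 9, colorings 9 of 3^10 — tricolorable
observation: |V(-1)| = 9: so tricolorable, since 3 divides 9
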